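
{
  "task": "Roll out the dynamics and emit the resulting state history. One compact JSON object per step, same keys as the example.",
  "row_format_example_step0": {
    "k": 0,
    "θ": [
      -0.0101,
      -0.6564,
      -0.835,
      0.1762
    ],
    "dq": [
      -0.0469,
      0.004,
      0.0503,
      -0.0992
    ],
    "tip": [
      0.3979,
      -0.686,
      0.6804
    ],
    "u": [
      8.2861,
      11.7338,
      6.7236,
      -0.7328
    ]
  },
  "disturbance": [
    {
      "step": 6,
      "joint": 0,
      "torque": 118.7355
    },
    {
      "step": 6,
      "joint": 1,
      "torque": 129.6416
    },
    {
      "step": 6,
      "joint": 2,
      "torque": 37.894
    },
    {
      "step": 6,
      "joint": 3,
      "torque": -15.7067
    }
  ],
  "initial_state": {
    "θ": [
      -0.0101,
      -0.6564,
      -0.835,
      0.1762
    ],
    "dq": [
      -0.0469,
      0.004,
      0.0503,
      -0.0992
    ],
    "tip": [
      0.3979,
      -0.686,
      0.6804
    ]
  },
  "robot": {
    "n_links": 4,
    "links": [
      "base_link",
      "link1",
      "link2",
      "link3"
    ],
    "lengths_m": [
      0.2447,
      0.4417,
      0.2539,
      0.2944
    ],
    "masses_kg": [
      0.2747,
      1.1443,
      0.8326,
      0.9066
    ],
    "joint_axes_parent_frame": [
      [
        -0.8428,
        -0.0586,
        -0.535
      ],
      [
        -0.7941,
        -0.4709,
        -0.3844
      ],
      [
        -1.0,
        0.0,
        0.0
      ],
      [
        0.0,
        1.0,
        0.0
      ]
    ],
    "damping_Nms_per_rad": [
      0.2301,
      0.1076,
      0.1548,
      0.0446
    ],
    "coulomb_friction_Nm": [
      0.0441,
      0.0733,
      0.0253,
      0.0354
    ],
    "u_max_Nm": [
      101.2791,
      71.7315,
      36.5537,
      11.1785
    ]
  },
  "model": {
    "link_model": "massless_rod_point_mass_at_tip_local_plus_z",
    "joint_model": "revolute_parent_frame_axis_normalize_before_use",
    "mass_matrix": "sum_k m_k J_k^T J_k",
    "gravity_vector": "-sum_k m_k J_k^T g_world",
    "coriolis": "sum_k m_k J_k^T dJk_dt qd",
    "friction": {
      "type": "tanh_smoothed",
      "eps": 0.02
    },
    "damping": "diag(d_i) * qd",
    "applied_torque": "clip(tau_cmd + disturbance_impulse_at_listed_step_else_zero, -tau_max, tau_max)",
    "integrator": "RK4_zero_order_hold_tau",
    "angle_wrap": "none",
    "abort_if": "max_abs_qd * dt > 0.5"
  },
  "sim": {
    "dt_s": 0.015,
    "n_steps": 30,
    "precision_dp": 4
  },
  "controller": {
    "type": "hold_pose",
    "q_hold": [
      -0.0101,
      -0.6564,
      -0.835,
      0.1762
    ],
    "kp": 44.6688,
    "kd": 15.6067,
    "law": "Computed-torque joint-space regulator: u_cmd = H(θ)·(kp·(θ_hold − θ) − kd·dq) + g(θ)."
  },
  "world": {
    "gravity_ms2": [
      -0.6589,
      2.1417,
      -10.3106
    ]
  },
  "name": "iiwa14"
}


{"k":1,"\u03b8":[-0.0107,-0.6564,-0.8344,0.175],"dq":[-0.0326,0.0025,0.0339,-0.066],"tip":[0.3979,-0.6863,0.6805],"u":[8.2076,11.6967,6.731,-0.7541]}
{"k":2,"\u03b8":[-0.0111,-0.6563,-0.834,0.1742],"dq":[-0.0221,0.002,0.0211,-0.0397],"tip":[0.3979,-0.6865,0.6805],"u":[8.1445,11.6654,6.7359,-0.7711]}
{"k":3,"\u03b8":[-0.0114,-0.6563,-0.8337,0.1737],"dq":[-0.0143,0.0018,0.0119,-0.0202],"tip":[0.3979,-0.6866,0.6806],"u":[8.0947,11.6393,6.7381,-0.7839]}
{"k":4,"\u03b8":[-0.0115,-0.6563,-0.8336,0.1735],"dq":[-0.0085,0.0011,0.0061,-0.0084],"tip":[0.3979,-0.6867,0.6806],"u":[8.0561,11.6174,6.738,-0.7917]}
{"k":5,"\u03b8":[-0.0116,-0.6563,-0.8335,0.1734],"dq":[-0.0044,0.0002,0.0028,-0.0025],"tip":[0.3979,-0.6867,0.6805],"u":[8.0267,11.5987,6.7366,-0.7951]}
{"k":6,"\u03b8":[-0.0117,-0.6563,-0.8335,0.1734],"dq":[-0.0018,-0.0004,0.0009,0.0002],"tip":[0.398,-0.6868,0.6805],"u":[101.2791,71.7315,36.5537,-11.1785]}
{"k":7,"\u03b8":[0.0252,-0.6947,-0.8161,0.1356],"dq":[4.9019,-5.0835,2.3169,-4.9577],"tip":[0.3929,-0.6838,0.6864],"u":[-14.3419,-2.952,-0.4298,1.7436]}
{"k":8,"\u03b8":[0.0883,-0.7595,-0.7859,0.0726],"dq":[3.5173,-3.5718,1.7112,-3.4779],"tip":[0.3839,-0.6776,0.6968],"u":[-10.0121,-0.4032,0.9029,1.4236]}
{"k":9,"\u03b8":[0.1331,-0.8045,-0.764,0.0287],"dq":[2.4707,-2.4548,1.2192,-2.3999],"tip":[0.3768,-0.6724,0.7046],"u":[-6.5247,1.858,2.008,1.081]}
{"k":10,"\u03b8":[0.1642,-0.8351,-0.7486,-0.0012],"dq":[1.6835,-1.6323,0.8334,-1.6086],"tip":[0.3716,-0.6682,0.7104],"u":[-3.729,3.7902,2.907,0.7528]}
{"k":11,"\u03b8":[0.185,-0.8549,-0.7383,-0.0208],"dq":[1.0932,-1.0273,0.5374,-1.0238],"tip":[0.3678,-0.6652,0.7145],"u":[-1.493,5.4029,3.6309,0.4578]}
{"k":12,"\u03b8":[0.198,-0.867,-0.732,-0.0329],"dq":[0.6515,-0.5825,0.3135,-0.5897],"tip":[0.3654,-0.6631,0.7173],"u":[0.2938,6.7287,4.2108,0.2028]}
{"k":13,"\u03b8":[0.2053,-0.8732,-0.7285,-0.0393],"dq":[0.322,-0.2564,0.1463,-0.2671],"tip":[0.3638,-0.6617,0.7191],"u":[1.7223,7.8074,4.6746,-0.012]}
{"k":14,"\u03b8":[0.2083,-0.8752,-0.7273,-0.0415],"dq":[0.078,-0.0188,0.0233,-0.0287],"tip":[0.3631,-0.661,0.7201],"u":[2.8656,8.6799,5.0455,-0.1896]}
{"k":15,"\u03b8":[0.2082,-0.8744,-0.7275,-0.0408],"dq":[-0.077,0.1181,-0.0455,0.1069],"tip":[0.3629,-0.6608,0.7205],"u":[3.7713,9.4111,5.3349,-0.3208]}
{"k":16,"\u03b8":[0.2063,-0.872,-0.7285,-0.0386],"dq":[-0.1819,0.2054,-0.0893,0.1958],"tip":[0.3631,-0.6609,0.7205],"u":[4.4919,10.0046,5.5649,-0.424]}
{"k":17,"\u03b8":[0.203,-0.8685,-0.7301,-0.0352],"dq":[-0.2576,0.2665,-0.1202,0.2591],"tip":[0.3636,-0.6613,0.7202],"u":[5.0737,10.481,5.7509,-0.507]}
{"k":18,"\u03b8":[0.1987,-0.8642,-0.732,-0.0309],"dq":[-0.311,0.3081,-0.1414,0.303],"tip":[0.3644,-0.6618,0.7196],"u":[5.5445,10.8623,5.902,-0.5733]}
{"k":19,"\u03b8":[0.1938,-0.8593,-0.7342,-0.0262],"dq":[-0.3474,0.3352,-0.1554,0.3322],"tip":[0.3653,-0.6625,0.7188],"u":[5.9263,11.1666,6.025,-0.6261]}
{"k":20,"\u03b8":[0.1884,-0.8542,-0.7366,-0.0211],"dq":[-0.371,0.3515,-0.164,0.3503],"tip":[0.3663,-0.6633,0.7179],"u":[6.2367,11.4088,6.1256,-0.6679]}
{"k":21,"\u03b8":[0.1827,-0.8489,-0.7391,-0.0157],"dq":[-0.3848,0.3598,-0.1687,0.3599],"tip":[0.3674,-0.6641,0.7169],"u":[6.4896,11.6007,6.2081,-0.7008]}
{"k":22,"\u03b8":[0.1769,-0.8435,-0.7417,-0.0103],"dq":[-0.3913,0.3622,-0.1705,0.3632],"tip":[0.3685,-0.665,0.7158],"u":[6.6962,11.752,6.2761,-0.7267]}
{"k":23,"\u03b8":[0.171,-0.838,-0.7442,-0.0049],"dq":[-0.3924,0.3603,-0.1702,0.3618],"tip":[0.3696,-0.6659,0.7147],"u":[6.8656,11.8705,6.3323,-0.7468]}
{"k":24,"\u03b8":[0.1652,-0.8327,-0.7468,0.0005],"dq":[-0.3893,0.3553,-0.1684,0.357],"tip":[0.3708,-0.6667,0.7135],"u":[7.0047,11.9626,6.3789,-0.7624]}
{"k":25,"\u03b8":[0.1594,-0.8274,-0.7493,0.0058],"dq":[-0.3833,0.3481,-0.1655,0.3497],"tip":[0.3719,-0.6676,0.7124],"u":[7.1194,12.0335,6.4178,-0.7743]}
{"k":26,"\u03b8":[0.1537,-0.8223,-0.7517,0.011],"dq":[-0.3751,0.3394,-0.1618,0.3407],"tip":[0.373,-0.6685,0.7112],"u":[7.2143,12.0871,6.4503,-0.7833]}
{"k":27,"\u03b8":[0.1482,-0.8173,-0.7541,0.016],"dq":[-0.3653,0.3297,-0.1576,0.3306],"tip":[0.3741,-0.6693,0.7101],"u":[7.2932,12.127,6.4776,-0.7901]}
{"k":28,"\u03b8":[0.1428,-0.8124,-0.7564,0.0209],"dq":[-0.3546,0.3193,-0.1531,0.3197],"tip":[0.3751,-0.6701,0.7089],"u":[7.3589,12.1558,6.5006,-0.795]}
{"k":29,"\u03b8":[0.1375,-0.8077,-0.7587,0.0256],"dq":[-0.3431,0.3086,-0.1484,0.3083],"tip":[0.3762,-0.6709,0.7078],"u":[7.4139,12.1756,6.5202,-0.7985]}
{"k":30,"\u03b8":[0.1325,-0.8032,-0.7609,0.0301],"dq":[-0.3313,0.2978,-0.1436,0.2968],"tip":[0.3771,-0.6716,0.7068]}


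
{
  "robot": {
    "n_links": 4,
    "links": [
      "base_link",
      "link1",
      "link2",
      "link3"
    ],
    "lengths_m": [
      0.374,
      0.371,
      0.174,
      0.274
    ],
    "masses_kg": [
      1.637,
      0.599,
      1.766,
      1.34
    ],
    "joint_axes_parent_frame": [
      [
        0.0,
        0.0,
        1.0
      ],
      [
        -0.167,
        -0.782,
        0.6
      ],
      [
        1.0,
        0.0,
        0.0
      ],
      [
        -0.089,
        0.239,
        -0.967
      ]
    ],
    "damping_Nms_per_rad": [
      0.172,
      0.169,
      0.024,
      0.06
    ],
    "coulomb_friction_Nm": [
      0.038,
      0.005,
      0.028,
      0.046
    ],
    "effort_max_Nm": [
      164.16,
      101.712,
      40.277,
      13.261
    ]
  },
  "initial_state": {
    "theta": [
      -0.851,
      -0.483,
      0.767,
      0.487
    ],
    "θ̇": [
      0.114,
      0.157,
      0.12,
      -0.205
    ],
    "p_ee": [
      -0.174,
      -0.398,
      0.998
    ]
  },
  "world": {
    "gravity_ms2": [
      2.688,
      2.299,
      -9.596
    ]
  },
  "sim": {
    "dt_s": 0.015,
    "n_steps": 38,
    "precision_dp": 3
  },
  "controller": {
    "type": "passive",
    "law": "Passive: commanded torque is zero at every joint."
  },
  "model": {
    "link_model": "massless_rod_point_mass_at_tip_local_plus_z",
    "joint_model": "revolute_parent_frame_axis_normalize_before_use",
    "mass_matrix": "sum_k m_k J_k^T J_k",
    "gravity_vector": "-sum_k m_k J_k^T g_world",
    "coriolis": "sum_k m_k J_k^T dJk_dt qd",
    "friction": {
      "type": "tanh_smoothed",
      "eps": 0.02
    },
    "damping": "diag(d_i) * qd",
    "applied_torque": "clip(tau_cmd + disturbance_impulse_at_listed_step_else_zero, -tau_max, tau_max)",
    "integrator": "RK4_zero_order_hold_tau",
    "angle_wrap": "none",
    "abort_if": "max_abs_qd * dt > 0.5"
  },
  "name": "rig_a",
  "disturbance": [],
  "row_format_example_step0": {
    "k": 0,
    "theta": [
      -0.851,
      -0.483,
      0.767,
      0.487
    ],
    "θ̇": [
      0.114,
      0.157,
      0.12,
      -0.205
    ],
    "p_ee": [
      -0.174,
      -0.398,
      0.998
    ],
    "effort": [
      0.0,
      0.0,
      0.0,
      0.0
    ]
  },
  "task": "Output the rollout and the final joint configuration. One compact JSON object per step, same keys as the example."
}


{"k":1,"theta":[-0.844,-0.48,0.774,0.473],"\u03b8\u0307":[0.791,0.297,0.831,-1.58],"p_ee":[-0.174,-0.397,0.997],"effort":[0.0,0.0,0.0,0.0]}
{"k":2,"theta":[-0.828,-0.474,0.791,0.442],"\u03b8\u0307":[1.356,0.438,1.434,-2.443],"p_ee":[-0.174,-0.397,0.994],"effort":[0.0,0.0,0.0,0.0]}
{"k":3,"theta":[-0.804,-0.466,0.817,0.401],"\u03b8\u0307":[1.824,0.574,1.944,-3.015],"p_ee":[-0.174,-0.397,0.99],"effort":[0.0,0.0,0.0,0.0]}
{"k":4,"theta":[-0.774,-0.457,0.849,0.352],"\u03b8\u0307":[2.206,0.702,2.373,-3.421],"p_ee":[-0.175,-0.398,0.983],"effort":[0.0,0.0,0.0,0.0]}
{"k":5,"theta":[-0.738,-0.445,0.888,0.299],"\u03b8\u0307":[2.504,0.817,2.731,-3.717],"p_ee":[-0.175,-0.4,0.974],"effort":[0.0,0.0,0.0,0.0]}
{"k":6,"theta":[-0.699,-0.432,0.931,0.241],"\u03b8\u0307":[2.722,0.916,3.03,-3.914],"p_ee":[-0.175,-0.402,0.963],"effort":[0.0,0.0,0.0,0.0]}
{"k":7,"theta":[-0.657,-0.418,0.978,0.182],"\u03b8\u0307":[2.861,0.993,3.281,-3.991],"p_ee":[-0.174,-0.406,0.949],"effort":[0.0,0.0,0.0,0.0]}
{"k":8,"theta":[-0.613,-0.403,1.029,0.122],"\u03b8\u0307":[2.921,1.04,3.5,-3.914],"p_ee":[-0.173,-0.41,0.934],"effort":[0.0,0.0,0.0,0.0]}
{"k":9,"theta":[-0.57,-0.387,1.083,0.066],"\u03b8\u0307":[2.908,1.052,3.704,-3.643],"p_ee":[-0.172,-0.414,0.916],"effort":[0.0,0.0,0.0,0.0]}
{"k":10,"theta":[-0.526,-0.371,1.14,0.014],"\u03b8\u0307":[2.829,1.022,3.912,-3.144],"p_ee":[-0.17,-0.419,0.896],"effort":[0.0,0.0,0.0,0.0]}
{"k":11,"theta":[-0.485,-0.357,1.201,-0.028],"\u03b8\u0307":[2.696,0.942,4.138,-2.403],"p_ee":[-0.168,-0.425,0.873],"effort":[0.0,0.0,0.0,0.0]}
{"k":12,"theta":[-0.446,-0.343,1.265,-0.057],"\u03b8\u0307":[2.525,0.808,4.392,-1.43],"p_ee":[-0.165,-0.43,0.848],"effort":[0.0,0.0,0.0,0.0]}
{"k":13,"theta":[-0.409,-0.333,1.333,-0.07],"\u03b8\u0307":[2.333,0.616,4.677,-0.258],"p_ee":[-0.161,-0.436,0.821],"effort":[0.0,0.0,0.0,0.0]}
{"k":14,"theta":[-0.376,-0.325,1.405,-0.065],"\u03b8\u0307":[2.184,0.37,4.979,0.675],"p_ee":[-0.156,-0.44,0.791],"effort":[0.0,0.0,0.0,0.0]}
{"k":15,"theta":[-0.344,-0.322,1.482,-0.049],"\u03b8\u0307":[2.062,0.062,5.293,1.592],"p_ee":[-0.15,-0.444,0.758],"effort":[0.0,0.0,0.0,0.0]}
{"k":16,"theta":[-0.314,-0.324,1.564,-0.016],"\u03b8\u0307":[1.948,-0.317,5.615,2.818],"p_ee":[-0.143,-0.445,0.723],"effort":[0.0,0.0,0.0,0.0]}
{"k":17,"theta":[-0.285,-0.332,1.65,0.037],"\u03b8\u0307":[1.865,-0.767,5.927,4.241],"p_ee":[-0.135,-0.445,0.685],"effort":[0.0,0.0,0.0,0.0]}
{"k":18,"theta":[-0.257,-0.347,1.742,0.112],"\u03b8\u0307":[1.832,-1.285,6.208,5.795],"p_ee":[-0.126,-0.441,0.645],"effort":[0.0,0.0,0.0,0.0]}
{"k":19,"theta":[-0.23,-0.371,1.836,0.211],"\u03b8\u0307":[1.863,-1.866,6.434,7.447],"p_ee":[-0.115,-0.433,0.603],"effort":[0.0,0.0,0.0,0.0]}
{"k":20,"theta":[-0.201,-0.403,1.934,0.336],"\u03b8\u0307":[1.971,-2.497,6.584,9.178],"p_ee":[-0.104,-0.422,0.56],"effort":[0.0,0.0,0.0,0.0]}
{"k":21,"theta":[-0.17,-0.446,2.033,0.487],"\u03b8\u0307":[2.168,-3.158,6.636,10.974],"p_ee":[-0.091,-0.405,0.517],"effort":[0.0,0.0,0.0,0.0]}
{"k":22,"theta":[-0.136,-0.498,2.133,0.665],"\u03b8\u0307":[2.471,-3.82,6.579,12.817],"p_ee":[-0.077,-0.383,0.473],"effort":[0.0,0.0,0.0,0.0]}
{"k":23,"theta":[-0.096,-0.56,2.23,0.871],"\u03b8\u0307":[2.9,-4.45,6.411,14.678],"p_ee":[-0.063,-0.355,0.431],"effort":[0.0,0.0,0.0,0.0]}
{"k":24,"theta":[-0.048,-0.631,2.325,1.105],"\u03b8\u0307":[3.488,-5.006,6.152,16.486],"p_ee":[-0.048,-0.321,0.391],"effort":[0.0,0.0,0.0,0.0]}
{"k":25,"theta":[0.01,-0.71,2.415,1.364],"\u03b8\u0307":[4.269,-5.438,5.875,17.954],"p_ee":[-0.033,-0.28,0.356],"effort":[0.0,0.0,0.0,0.0]}
{"k":26,"theta":[0.081,-0.794,2.502,1.637],"\u03b8\u0307":[5.207,-5.697,5.811,17.914],"p_ee":[-0.02,-0.234,0.326],"effort":[0.0,0.0,0.0,0.0]}
{"k":27,"theta":[0.165,-0.88,2.593,1.88],"\u03b8\u0307":[5.93,-5.865,6.466,13.602],"p_ee":[-0.01,-0.183,0.304],"effort":[0.0,0.0,0.0,0.0]}
{"k":28,"theta":[0.255,-0.971,2.699,2.025],"\u03b8\u0307":[5.91,-6.251,7.801,5.596],"p_ee":[-0.003,-0.13,0.289],"effort":[0.0,0.0,0.0,0.0]}
{"k":29,"theta":[0.34,-1.069,2.826,2.058],"\u03b8\u0307":[5.429,-6.882,8.948,-0.298],"p_ee":[0.001,-0.077,0.277],"effort":[0.0,0.0,0.0,0.0]}
{"k":30,"theta":[0.419,-1.178,2.965,2.038],"\u03b8\u0307":[5.09,-7.629,9.517,-1.711],"p_ee":[0.006,-0.022,0.268],"effort":[0.0,0.0,0.0,0.0]}
{"k":31,"theta":[0.496,-1.298,3.109,2.022],"\u03b8\u0307":[5.284,-8.39,9.619,0.048],"p_ee":[0.014,0.032,0.259],"effort":[0.0,0.0,0.0,0.0]}
{"k":32,"theta":[0.579,-1.428,3.254,2.036],"\u03b8\u0307":[5.86,-8.912,9.645,2.339],"p_ee":[0.028,0.085,0.248],"effort":[0.0,0.0,0.0,0.0]}
{"k":33,"theta":[0.672,-1.563,3.399,2.091],"\u03b8\u0307":[6.52,-8.989,9.71,4.853],"p_ee":[0.047,0.136,0.233],"effort":[0.0,0.0,0.0,0.0]}
{"k":34,"theta":[0.774,-1.695,3.546,2.18],"\u03b8\u0307":[7.045,-8.594,9.954,6.809],"p_ee":[0.071,0.184,0.212],"effort":[0.0,0.0,0.0,0.0]}
{"k":35,"theta":[0.882,-1.82,3.698,2.293],"\u03b8\u0307":[7.465,-7.937,10.402,8.015],"p_ee":[0.099,0.229,0.184],"effort":[0.0,0.0,0.0,0.0]}
{"k":36,"theta":[0.998,-1.934,3.859,2.417],"\u03b8\u0307":[7.909,-7.284,11.066,8.355],"p_ee":[0.131,0.271,0.151],"effort":[0.0,0.0,0.0,0.0]}
{"k":37,"theta":[1.121,-2.039,4.032,2.54],"\u03b8\u0307":[8.508,-6.827,11.958,7.832],"p_ee":[0.167,0.31,0.114],"effort":[0.0,0.0,0.0,0.0]}
{"k":38,"theta":[1.254,-2.14,4.219,2.648],"\u03b8\u0307":[9.392,-6.693,13.103,6.476],"p_ee":[0.206,0.346,0.075]}
{"summary": "final theta (rad): 1.254 -2.140 4.219 2.648"}


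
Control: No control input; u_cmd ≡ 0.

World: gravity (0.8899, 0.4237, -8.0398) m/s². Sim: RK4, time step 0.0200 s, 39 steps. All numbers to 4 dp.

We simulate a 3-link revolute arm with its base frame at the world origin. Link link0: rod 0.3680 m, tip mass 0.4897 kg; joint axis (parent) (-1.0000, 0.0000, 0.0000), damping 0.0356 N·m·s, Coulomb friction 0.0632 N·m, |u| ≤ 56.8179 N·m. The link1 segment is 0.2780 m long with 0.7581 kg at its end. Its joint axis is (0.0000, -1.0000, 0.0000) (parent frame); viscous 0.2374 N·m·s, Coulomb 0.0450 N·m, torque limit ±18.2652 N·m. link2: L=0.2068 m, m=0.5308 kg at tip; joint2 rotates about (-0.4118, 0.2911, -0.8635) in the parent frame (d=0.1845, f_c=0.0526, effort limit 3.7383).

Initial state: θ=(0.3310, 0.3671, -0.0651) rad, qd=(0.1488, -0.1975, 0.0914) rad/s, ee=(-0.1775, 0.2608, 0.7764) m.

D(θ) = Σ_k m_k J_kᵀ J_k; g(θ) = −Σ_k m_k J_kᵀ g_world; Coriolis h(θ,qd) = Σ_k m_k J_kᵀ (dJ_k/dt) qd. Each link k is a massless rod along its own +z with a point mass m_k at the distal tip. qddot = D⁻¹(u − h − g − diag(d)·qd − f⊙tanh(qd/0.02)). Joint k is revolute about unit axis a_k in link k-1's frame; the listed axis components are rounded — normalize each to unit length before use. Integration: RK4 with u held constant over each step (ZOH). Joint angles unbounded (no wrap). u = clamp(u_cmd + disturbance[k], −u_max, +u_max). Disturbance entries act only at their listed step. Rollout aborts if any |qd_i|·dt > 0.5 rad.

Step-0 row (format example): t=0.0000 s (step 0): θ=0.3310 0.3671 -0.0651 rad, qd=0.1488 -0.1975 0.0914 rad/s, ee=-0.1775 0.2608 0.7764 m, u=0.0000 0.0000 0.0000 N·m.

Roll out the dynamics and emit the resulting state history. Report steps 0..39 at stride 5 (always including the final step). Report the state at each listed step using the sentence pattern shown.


t=0.1000 s (step 5): θ=0.3698 0.3698 -0.0799 rad, qd=0.6161 0.2544 -0.0117 rad/s, ee=-0.1794 0.2893 0.7654 m, u=0.0000 0.0000 0.0000 N·m.
t=0.2000 s (step 10): θ=0.4581 0.4133 -0.0890 rad, qd=1.1689 0.6030 -0.1757 rad/s, ee=-0.1992 0.3511 0.7297 m, u=0.0000 0.0000 0.0000 N·m.
t=0.3000 s (step 15): θ=0.6081 0.4880 -0.0979 rad, qd=1.8734 0.8537 -0.1136 rad/s, ee=-0.2321 0.4463 0.6560 m, u=0.0000 0.0000 0.0000 N·m.
t=0.4000 s (step 20): θ=0.8406 0.5741 -0.1035 rad, qd=2.8251 0.7787 -0.0531 rad/s, ee=-0.2680 0.5689 0.5215 m, u=0.0000 0.0000 0.0000 N·m.
t=0.5000 s (step 25): θ=1.1808 0.6176 -0.1113 rad, qd=3.9945 -0.0822 -0.1101 rad/s, ee=-0.2856 0.6986 0.2977 m, u=0.0000 0.0000 0.0000 N·m.
t=0.6000 s (step 30): θ=1.6337 0.5217 -0.1252 rad, qd=4.9847 -1.9935 -0.1549 rad/s, ee=-0.2474 0.7836 -0.0383 m, u=0.0000 0.0000 0.0000 N·m.
t=0.7000 s (step 35): θ=2.1603 0.2151 -0.1303 rad, qd=5.5132 -3.9751 -0.0975 rad/s, ee=-0.1104 0.7043 -0.4573 m, u=0.0000 0.0000 0.0000 N·m.
t=0.7800 s (step 39): θ=2.6178 -0.1166 -0.1094 rad, qd=5.9653 -3.9826 0.5593 rad/s, ee=0.0503 0.4334 -0.7311 m.


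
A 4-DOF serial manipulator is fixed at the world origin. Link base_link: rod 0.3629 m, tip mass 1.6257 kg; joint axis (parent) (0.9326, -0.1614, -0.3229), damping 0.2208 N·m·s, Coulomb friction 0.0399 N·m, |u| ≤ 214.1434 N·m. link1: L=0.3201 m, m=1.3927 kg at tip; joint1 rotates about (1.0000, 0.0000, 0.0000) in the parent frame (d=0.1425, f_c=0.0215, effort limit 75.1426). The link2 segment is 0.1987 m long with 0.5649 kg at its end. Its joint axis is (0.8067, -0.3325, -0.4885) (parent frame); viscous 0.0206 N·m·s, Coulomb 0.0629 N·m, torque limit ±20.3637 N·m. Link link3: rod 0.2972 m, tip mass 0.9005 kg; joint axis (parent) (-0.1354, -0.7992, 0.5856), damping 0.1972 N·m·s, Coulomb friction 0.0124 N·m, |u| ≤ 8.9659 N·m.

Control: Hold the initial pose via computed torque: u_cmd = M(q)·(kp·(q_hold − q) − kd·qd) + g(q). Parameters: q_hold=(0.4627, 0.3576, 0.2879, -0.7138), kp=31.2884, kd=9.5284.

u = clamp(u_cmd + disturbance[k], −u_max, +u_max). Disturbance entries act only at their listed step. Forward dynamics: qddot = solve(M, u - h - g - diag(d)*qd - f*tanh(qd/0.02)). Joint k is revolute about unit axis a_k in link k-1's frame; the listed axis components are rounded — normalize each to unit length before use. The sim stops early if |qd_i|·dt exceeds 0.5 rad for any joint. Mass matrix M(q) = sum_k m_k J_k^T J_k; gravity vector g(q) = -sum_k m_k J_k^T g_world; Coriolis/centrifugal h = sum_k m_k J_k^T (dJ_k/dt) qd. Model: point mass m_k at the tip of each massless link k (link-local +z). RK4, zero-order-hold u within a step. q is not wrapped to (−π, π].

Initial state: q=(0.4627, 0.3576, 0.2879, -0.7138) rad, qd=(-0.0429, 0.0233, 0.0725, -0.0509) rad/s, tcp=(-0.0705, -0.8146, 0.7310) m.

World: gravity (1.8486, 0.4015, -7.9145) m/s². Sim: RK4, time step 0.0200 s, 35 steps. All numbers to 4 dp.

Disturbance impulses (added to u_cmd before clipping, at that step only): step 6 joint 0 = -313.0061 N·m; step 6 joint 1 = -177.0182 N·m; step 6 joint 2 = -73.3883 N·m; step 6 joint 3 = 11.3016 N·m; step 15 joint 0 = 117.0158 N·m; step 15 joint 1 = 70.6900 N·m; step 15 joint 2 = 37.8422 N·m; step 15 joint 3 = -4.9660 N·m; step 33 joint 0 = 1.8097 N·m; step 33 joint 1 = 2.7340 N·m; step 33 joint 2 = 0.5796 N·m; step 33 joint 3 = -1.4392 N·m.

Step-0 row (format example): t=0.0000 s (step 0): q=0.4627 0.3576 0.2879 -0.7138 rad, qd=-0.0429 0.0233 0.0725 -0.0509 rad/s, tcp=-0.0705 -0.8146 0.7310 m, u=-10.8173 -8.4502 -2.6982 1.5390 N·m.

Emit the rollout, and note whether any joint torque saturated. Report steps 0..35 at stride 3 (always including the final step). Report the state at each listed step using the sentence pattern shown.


t=0.0600 s (step 3): q=0.4610 0.3588 0.2899 -0.7154 rad, qd=-0.0151 0.0144 0.0074 -0.0109 rad/s, tcp=-0.0701 -0.8143 0.7304 m, u=-10.9091 -8.4554 -2.6652 1.5207 N·m.
t=0.1200 s (step 6): q=0.4606 0.3592 0.2900 -0.7158 rad, qd=-0.0023 0.0016 -0.0009 -0.0029 rad/s, tcp=-0.0699 -0.8142 0.7304 m, u=-214.1434 -75.1426 -20.3637 8.9659 N·m.
t=0.1800 s (step 9): q=0.1965 0.6931 0.3271 -0.2636 rad, qd=-3.3816 3.7667 0.5063 4.9025 rad/s, tcp=-0.0746 -0.7656 0.7483 m, u=20.3021 -0.3116 -0.6122 0.6471 N·m.
t=0.2400 s (step 12): q=0.0724 0.8126 0.3620 -0.1250 rad, qd=-1.0495 0.7545 0.5331 0.5890 rad/s, tcp=-0.0685 -0.7268 0.7517 m, u=10.0655 -4.0996 -1.5893 0.8217 N·m.
t=0.3000 s (step 15): q=0.0467 0.8215 0.3812 -0.1309 rad, qd=0.0730 -0.2902 0.0727 -0.5191 rad/s, tcp=-0.0625 -0.7153 0.7556 m, u=119.9255 64.5639 20.3637 -4.0836 N·m.
t=0.3600 s (step 18): q=0.1161 0.8087 0.3398 -0.2065 rad, qd=1.3307 -0.4408 -0.8117 -1.2749 rad/s, tcp=-0.0611 -0.7554 0.7249 m, u=-20.1726 -18.0278 -5.6061 1.6200 N·m.
t=0.4200 s (step 21): q=0.1904 0.7716 0.2955 -0.2737 rad, qd=1.1382 -0.7584 -0.6507 -0.9862 rad/s, tcp=-0.0635 -0.7871 0.7077 m, u=-17.5958 -15.0535 -4.6226 1.3404 N·m.
t=0.4800 s (step 24): q=0.2521 0.7227 0.2619 -0.3259 rad, qd=0.9199 -0.8531 -0.4671 -0.7703 rad/s, tcp=-0.0675 -0.8063 0.7040 m, u=-15.5901 -12.9549 -3.9360 1.1706 N·m.
t=0.5400 s (step 27): q=0.3010 0.6720 0.2389 -0.3671 rad, qd=0.7168 -0.8302 -0.2985 -0.6200 rad/s, tcp=-0.0716 -0.8172 0.7072 m, u=-14.0854 -11.5058 -3.4685 1.0849 N·m.
t=0.6000 s (step 30): q=0.3386 0.6245 0.2253 -0.4009 rad, qd=0.5434 -0.7505 -0.1587 -0.5198 rad/s, tcp=-0.0750 -0.8227 0.7132 m, u=-12.9859 -10.5178 -3.1582 1.0562 N·m.
t=0.6600 s (step 33): q=0.3668 0.5826 0.2191 -0.4298 rad, qd=0.4028 -0.6489 -0.0513 -0.4532 rad/s, tcp=-0.0777 -0.8249 0.7198 m, u=-10.3934 -7.1177 -2.3791 -0.3762 N·m.
t=0.7000 s (step 35): q=0.3816 0.5577 0.2191 -0.4621 rad, qd=0.3249 -0.5589 -0.0058 -0.7836 rad/s, tcp=-0.0762 -0.8256 0.7216 m.
any joint saturated: yes


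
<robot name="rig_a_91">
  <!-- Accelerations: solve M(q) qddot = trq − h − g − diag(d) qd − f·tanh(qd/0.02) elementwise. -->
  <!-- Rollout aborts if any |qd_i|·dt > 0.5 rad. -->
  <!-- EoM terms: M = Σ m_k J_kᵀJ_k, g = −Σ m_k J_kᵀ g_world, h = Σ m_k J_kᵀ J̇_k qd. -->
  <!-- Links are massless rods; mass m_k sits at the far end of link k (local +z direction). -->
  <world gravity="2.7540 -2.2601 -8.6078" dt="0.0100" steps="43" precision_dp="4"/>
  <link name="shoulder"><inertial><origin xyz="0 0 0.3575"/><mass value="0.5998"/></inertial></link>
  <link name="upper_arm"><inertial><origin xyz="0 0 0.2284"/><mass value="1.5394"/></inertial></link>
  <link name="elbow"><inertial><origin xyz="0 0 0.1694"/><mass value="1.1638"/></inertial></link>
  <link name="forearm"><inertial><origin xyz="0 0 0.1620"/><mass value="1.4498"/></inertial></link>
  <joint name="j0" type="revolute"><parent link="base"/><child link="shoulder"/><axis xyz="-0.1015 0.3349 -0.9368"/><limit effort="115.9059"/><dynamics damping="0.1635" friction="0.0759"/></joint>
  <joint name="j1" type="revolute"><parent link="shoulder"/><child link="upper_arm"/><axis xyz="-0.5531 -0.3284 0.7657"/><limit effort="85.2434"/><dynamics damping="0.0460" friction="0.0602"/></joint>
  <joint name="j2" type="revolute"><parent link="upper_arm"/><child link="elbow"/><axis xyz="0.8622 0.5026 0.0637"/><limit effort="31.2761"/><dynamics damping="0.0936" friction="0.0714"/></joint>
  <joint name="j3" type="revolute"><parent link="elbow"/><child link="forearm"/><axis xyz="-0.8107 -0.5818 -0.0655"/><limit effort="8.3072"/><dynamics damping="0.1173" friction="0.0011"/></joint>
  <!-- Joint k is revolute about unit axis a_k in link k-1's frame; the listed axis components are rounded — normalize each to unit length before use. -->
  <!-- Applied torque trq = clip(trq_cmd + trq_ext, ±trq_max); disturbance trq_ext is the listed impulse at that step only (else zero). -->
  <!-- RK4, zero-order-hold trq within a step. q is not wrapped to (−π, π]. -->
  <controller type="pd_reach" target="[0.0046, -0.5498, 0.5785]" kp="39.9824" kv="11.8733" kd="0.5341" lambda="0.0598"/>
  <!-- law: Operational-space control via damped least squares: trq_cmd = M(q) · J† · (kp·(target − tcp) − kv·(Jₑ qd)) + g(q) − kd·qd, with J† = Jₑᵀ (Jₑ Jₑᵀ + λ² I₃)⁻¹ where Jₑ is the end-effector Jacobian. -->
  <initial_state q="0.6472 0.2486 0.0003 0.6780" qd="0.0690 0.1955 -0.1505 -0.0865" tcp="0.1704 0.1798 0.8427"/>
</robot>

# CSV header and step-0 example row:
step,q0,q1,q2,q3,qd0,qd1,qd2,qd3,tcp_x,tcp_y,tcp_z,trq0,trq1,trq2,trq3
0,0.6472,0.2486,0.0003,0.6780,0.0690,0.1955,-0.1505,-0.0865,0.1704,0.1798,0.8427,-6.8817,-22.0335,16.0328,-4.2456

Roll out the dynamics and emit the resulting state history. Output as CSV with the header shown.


step,q0,q1,q2,q3,qd0,qd1,qd2,qd3,tcp_x,tcp_y,tcp_z,trq0,trq1,trq2,trq3
1,0.6462,0.2443,0.0001,0.6853,-0.2786,-1.0599,0.0760,1.4919,0.1702,0.1794,0.8423,-6.7222,-19.0932,14.2481,-4.6120
2,0.6418,0.2278,-0.0003,0.7027,-0.5915,-2.2329,-0.1419,1.9996,0.1697,0.1766,0.8420,-6.8002,-16.3930,12.7833,-4.3624
3,0.6346,0.2011,-0.0020,0.7245,-0.8404,-3.1056,-0.1864,2.3512,0.1692,0.1717,0.8420,-6.9239,-13.9894,11.3297,-4.0582
4,0.6252,0.1666,-0.0037,0.7490,-1.0403,-3.7751,-0.1687,2.5330,0.1685,0.1648,0.8424,-7.0489,-11.8318,9.9525,-3.7009
5,0.6140,0.1264,-0.0051,0.7748,-1.1972,-4.2808,-0.0999,2.6094,0.1678,0.1561,0.8431,-7.1324,-9.8918,8.6568,-3.3313
6,0.6014,0.0816,-0.0056,0.8009,-1.3180,-4.6640,-0.0107,2.6011,0.1670,0.1459,0.8441,-7.1539,-8.1420,7.4557,-2.9617
7,0.5878,0.0335,-0.0054,0.8265,-1.4117,-4.9764,0.0411,2.4958,0.1661,0.1342,0.8453,-7.1135,-6.5564,6.3822,-2.5856
8,0.5734,-0.0174,-0.0045,0.8509,-1.4761,-5.2002,0.1218,2.3817,0.1650,0.1213,0.8466,-6.9985,-5.1225,5.3870,-2.2487
9,0.5584,-0.0701,-0.0027,0.8742,-1.5129,-5.3457,0.2317,2.2644,0.1638,0.1073,0.8479,-6.8137,-3.8207,4.4558,-1.9476
10,0.5432,-0.1240,0.0001,0.8961,-1.5261,-5.4370,0.3424,2.1251,0.1625,0.0924,0.8492,-6.5730,-2.6325,3.5968,-1.6671
11,0.5280,-0.1786,0.0041,0.9166,-1.5176,-5.4852,0.4502,1.9704,0.1609,0.0766,0.8503,-6.2876,-1.5447,2.8054,-1.4069
12,0.5130,-0.2335,0.0092,0.9355,-1.4884,-5.4984,0.5528,1.8058,0.1591,0.0602,0.8512,-5.9689,-0.5460,2.0764,-1.1665
13,0.4983,-0.2884,0.0152,0.9528,-1.4389,-5.4834,0.6488,1.6356,0.1571,0.0432,0.8518,-5.6272,0.3728,1.4047,-0.9449
14,0.4843,-0.3430,0.0222,0.9683,-1.3692,-5.4460,0.7371,1.4630,0.1548,0.0257,0.8520,-5.2718,1.2194,0.7861,-0.7406
15,0.4711,-0.3972,0.0299,0.9821,-1.2786,-5.3909,0.8165,1.2909,0.1523,0.0078,0.8519,-4.9106,2.0000,0.2168,-0.5526
16,0.4588,-0.4507,0.0385,0.9941,-1.1660,-5.3223,0.8861,1.1212,0.1496,-0.0103,0.8514,-4.5503,2.7194,-0.3062,-0.3795
17,0.4479,-0.5035,0.0477,1.0045,-1.0296,-5.2442,0.9447,0.9555,0.1466,-0.0286,0.8504,-4.1960,3.3816,-0.7851,-0.2203
18,0.4384,-0.5555,0.0574,1.0133,-0.8673,-5.1599,0.9911,0.7952,0.1434,-0.0470,0.8490,-3.8521,3.9892,-1.2215,-0.0740
19,0.4307,-0.6067,0.0675,1.0205,-0.6764,-5.0732,1.0237,0.6412,0.1400,-0.0654,0.8471,-3.5217,4.5446,-1.6163,0.0598
20,0.4250,-0.6569,0.0778,1.0262,-0.4541,-4.9872,1.0405,0.4942,0.1363,-0.0837,0.8447,-3.2071,5.0493,-1.9698,0.1818
21,0.4218,-0.7064,0.0883,1.0304,-0.1981,-4.9057,1.0392,0.3546,0.1324,-0.1018,0.8418,-2.9095,5.5046,-2.2816,0.2921
22,0.4212,-0.7550,0.0986,1.0333,0.0884,-4.8330,1.0140,0.2212,0.1283,-0.1196,0.8385,-2.6244,5.9110,-2.5497,0.3918
23,0.4236,-0.8030,0.1085,1.0349,0.3829,-4.7743,0.9550,0.0908,0.1237,-0.1370,0.8347,-2.3315,6.2678,-2.7699,0.4829
24,0.4290,-0.8505,0.1177,1.0353,0.6948,-4.7213,0.8803,-0.0218,0.1188,-0.1540,0.8306,-2.0485,6.5768,-2.9546,0.5579
25,0.4376,-0.8974,0.1261,1.0346,0.9988,-4.6754,0.7823,-0.1224,0.1134,-0.1703,0.8261,-1.7646,6.8343,-3.1004,0.6212
26,0.4490,-0.9439,0.1334,1.0329,1.2521,-4.6302,0.6632,-0.2108,0.1075,-0.1859,0.8213,-1.4642,7.0294,-3.2088,0.6747
27,0.4624,-0.9900,0.1394,1.0305,1.3949,-4.5705,0.5373,-0.2795,0.1010,-0.2007,0.8163,-1.1306,7.1402,-3.2855,0.7173
28,0.4765,-1.0352,0.1442,1.0275,1.3676,-4.4758,0.4287,-0.3182,0.0937,-0.2143,0.8112,-0.7608,7.1315,-3.3380,0.7467
29,0.4894,-1.0794,0.1481,1.0243,1.1476,-4.3328,0.3606,-0.3188,0.0858,-0.2269,0.8061,-0.3857,6.9710,-3.3719,0.7606
30,0.4993,-1.1219,0.1515,1.0212,0.7753,-4.1503,0.3352,-0.2844,0.0774,-0.2382,0.8010,-0.0723,6.6670,-3.3903,0.7589
31,0.5050,-1.1625,0.1547,1.0185,0.3265,-3.9578,0.3282,-0.2308,0.0685,-0.2485,0.7960,0.1199,6.3014,-3.4005,0.7453
32,0.5060,-1.2013,0.1578,1.0164,-0.1282,-3.7841,0.3115,-0.1755,0.0596,-0.2578,0.7909,0.1871,6.0052,-3.4195,0.7239
33,0.5028,-1.2385,0.1606,1.0148,-0.5231,-3.6451,0.2682,-0.1329,0.0506,-0.2665,0.7859,0.1723,5.8758,-3.4582,0.7010
34,0.4955,-1.2743,0.1631,1.0137,-0.9211,-3.5037,0.2389,-0.0870,0.0419,-0.2745,0.7808,0.1838,5.8957,-3.5304,0.6695
35,0.4845,-1.3086,0.1653,1.0130,-1.2835,-3.3594,0.2211,-0.0525,0.0335,-0.2821,0.7757,0.2464,6.0176,-3.6160,0.6408
36,0.4701,-1.3415,0.1675,1.0125,-1.5881,-3.2115,0.2142,-0.0342,0.0255,-0.2893,0.7706,0.3574,6.1791,-3.6968,0.6194
37,0.4530,-1.3728,0.1696,1.0122,-1.8292,-3.0611,0.2162,-0.0314,0.0179,-0.2963,0.7654,0.5028,6.3355,-3.7620,0.6060
38,0.4338,-1.4027,0.1718,1.0118,-2.0111,-2.9101,0.2245,-0.0408,0.0109,-0.3031,0.7601,0.6689,6.4641,-3.8078,0.5991
39,0.4130,-1.4310,0.1741,1.0113,-2.1428,-2.7606,0.2365,-0.0586,0.0043,-0.3098,0.7549,0.8458,6.5575,-3.8345,0.5969
40,0.3911,-1.4579,0.1765,1.0106,-2.2340,-2.6144,0.2505,-0.0815,-0.0018,-0.3163,0.7497,1.0274,6.6163,-3.8444,0.5976
41,0.3685,-1.4833,0.1791,1.0096,-2.2932,-2.4728,0.2649,-0.1070,-0.0074,-0.3227,0.7445,1.2100,6.6449,-3.8405,0.6000
42,0.3454,-1.5074,0.1818,1.0084,-2.3277,-2.3366,0.2786,-0.1332,-0.0125,-0.3290,0.7394,1.3916,6.6485,-3.8256,0.6033
43,0.3221,-1.5301,0.1846,1.0070,-2.3429,-2.2065,0.2912,-0.1589,-0.0171,-0.3351,0.7343,,,,


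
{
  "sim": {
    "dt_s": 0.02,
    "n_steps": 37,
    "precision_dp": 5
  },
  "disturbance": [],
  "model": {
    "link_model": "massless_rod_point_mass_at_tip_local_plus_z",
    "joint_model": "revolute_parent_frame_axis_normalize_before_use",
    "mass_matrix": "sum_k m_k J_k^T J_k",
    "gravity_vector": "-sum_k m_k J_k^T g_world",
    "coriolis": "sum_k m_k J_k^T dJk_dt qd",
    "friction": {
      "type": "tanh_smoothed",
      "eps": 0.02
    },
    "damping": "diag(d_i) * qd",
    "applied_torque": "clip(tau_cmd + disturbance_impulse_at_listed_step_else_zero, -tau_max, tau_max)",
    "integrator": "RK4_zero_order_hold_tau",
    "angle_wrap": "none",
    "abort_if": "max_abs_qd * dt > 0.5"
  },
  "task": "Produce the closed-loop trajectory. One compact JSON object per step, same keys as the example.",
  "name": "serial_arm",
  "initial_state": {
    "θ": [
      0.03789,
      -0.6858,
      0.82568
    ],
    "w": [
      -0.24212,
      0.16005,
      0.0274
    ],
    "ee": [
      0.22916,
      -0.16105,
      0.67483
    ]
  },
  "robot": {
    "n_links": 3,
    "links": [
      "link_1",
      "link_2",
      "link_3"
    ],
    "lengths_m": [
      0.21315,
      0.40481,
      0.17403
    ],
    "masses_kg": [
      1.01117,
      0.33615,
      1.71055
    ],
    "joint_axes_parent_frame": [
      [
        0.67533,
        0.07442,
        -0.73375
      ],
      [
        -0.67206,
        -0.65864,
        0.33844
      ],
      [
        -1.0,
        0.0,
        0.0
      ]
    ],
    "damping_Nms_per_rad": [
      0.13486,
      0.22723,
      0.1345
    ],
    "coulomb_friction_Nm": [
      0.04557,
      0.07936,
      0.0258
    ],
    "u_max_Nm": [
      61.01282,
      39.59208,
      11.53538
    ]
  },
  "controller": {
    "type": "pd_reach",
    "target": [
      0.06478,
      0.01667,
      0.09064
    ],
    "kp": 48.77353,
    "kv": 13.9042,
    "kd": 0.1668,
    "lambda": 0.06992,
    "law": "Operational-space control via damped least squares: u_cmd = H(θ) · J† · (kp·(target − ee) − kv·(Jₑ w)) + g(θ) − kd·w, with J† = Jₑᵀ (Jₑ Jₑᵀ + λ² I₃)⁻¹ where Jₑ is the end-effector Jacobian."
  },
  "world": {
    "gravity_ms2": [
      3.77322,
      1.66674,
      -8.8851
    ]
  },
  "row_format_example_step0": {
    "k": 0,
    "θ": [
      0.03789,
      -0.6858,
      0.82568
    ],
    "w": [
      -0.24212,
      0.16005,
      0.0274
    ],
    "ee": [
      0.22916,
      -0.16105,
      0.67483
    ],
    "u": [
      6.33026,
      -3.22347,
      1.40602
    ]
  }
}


{"k":1,"\u03b8":[0.04061,-0.68504,0.86385],"w":[0.47165,-0.08937,3.62781],"ee":[0.22854,-0.15617,0.67253],"u":[5.07362,-1.03752,0.54148]}
{"k":2,"\u03b8":[0.05311,-0.68881,0.95389],"w":[0.74744,-0.29247,5.26848],"ee":[0.22766,-0.15085,0.66429],"u":[3.6342,0.75599,0.35541]}
{"k":3,"\u03b8":[0.06883,-0.6963,1.06766],"w":[0.80708,-0.46213,6.05709],"ee":[0.22645,-0.14565,0.65198],"u":[2.32708,2.12931,0.31393]}
{"k":4,"\u03b8":[0.08446,-0.707,1.19292],"w":[0.74625,-0.61112,6.44962],"ee":[0.22469,-0.14059,0.63659],"u":[1.27625,3.10666,0.23515]}
{"k":5,"\u03b8":[0.09802,-0.7206,1.3237],"w":[0.60494,-0.75188,6.62665],"ee":[0.22224,-0.13558,0.61881],"u":[0.49044,3.75588,0.07952]}
{"k":6,"\u03b8":[0.10814,-0.73704,1.4566],"w":[0.40491,-0.8926,6.67031],"ee":[0.21904,-0.13054,0.59923],"u":[-0.06756,4.15245,-0.13912]}
{"k":7,"\u03b8":[0.11381,-0.75633,1.58943],"w":[0.16171,-1.03726,6.62497],"ee":[0.2151,-0.12542,0.57838],"u":[-0.44662,4.36466,-0.38992]}
{"k":8,"\u03b8":[0.1143,-0.77858,1.72074],"w":[-0.11017,-1.18498,6.51894],"ee":[0.21048,-0.12025,0.55676],"u":[-0.69812,4.44861,-0.64084]}
{"k":9,"\u03b8":[0.10923,-0.80376,1.84953],"w":[-0.3958,-1.33024,6.37179],"ee":[0.20526,-0.11508,0.53482],"u":[-0.8729,4.44788,-0.86603]}
{"k":10,"\u03b8":[0.09832,-0.83187,1.97507],"w":[-0.69303,-1.4777,6.19155],"ee":[0.19954,-0.10997,0.51295],"u":[-0.97479,4.39455,-1.04652]}
{"k":11,"\u03b8":[0.08143,-0.86293,2.09679],"w":[-0.99291,-1.62392,5.98722],"ee":[0.19347,-0.10497,0.49149],"u":[-1.02607,4.31039,-1.17121]}
{"k":12,"\u03b8":[0.05859,-0.89687,2.21426],"w":[-1.28793,-1.76586,5.76433],"ee":[0.18723,-0.10013,0.47074],"u":[-1.04209,4.20965,-1.23592]}
{"k":13,"\u03b8":[0.02995,-0.93359,2.32716],"w":[-1.57174,-1.90126,5.52581],"ee":[0.18096,-0.0955,0.45092],"u":[-1.03276,4.10067,-1.24203]}
{"k":14,"\u03b8":[-0.00421,-0.97294,2.43518],"w":[-1.83894,-2.02879,5.2724],"ee":[0.17483,-0.0911,0.43219],"u":[-1.00356,3.9872,-1.19491]}
{"k":15,"\u03b8":[-0.0435,-1.01476,2.53801],"w":[-2.08476,-2.14801,5.00307],"ee":[0.16897,-0.08694,0.41468],"u":[-0.9562,3.86949,-1.10237]}
{"k":16,"\u03b8":[-0.08747,-1.05888,2.6353],"w":[-2.30483,-2.25901,4.71543],"ee":[0.16354,-0.08299,0.39846],"u":[-0.88887,3.74498,-0.97342]}
{"k":17,"\u03b8":[-0.13555,-1.10513,2.72666],"w":[-2.49501,-2.36205,4.40649],"ee":[0.15863,-0.07921,0.38354],"u":[-0.7963,3.60893,-0.81703]}
{"k":18,"\u03b8":[-0.1871,-1.15337,2.81163],"w":[-2.65154,-2.45701,4.07378],"ee":[0.15433,-0.07554,0.36991],"u":[-0.67019,3.45512,-0.64128]}
{"k":19,"\u03b8":[-0.24143,-1.20342,2.88972],"w":[-2.77126,-2.54307,3.71663],"ee":[0.15067,-0.07188,0.35749],"u":[-0.50086,3.27711,-0.45293]}
{"k":20,"\u03b8":[-0.29776,-1.25509,2.96044],"w":[-2.85195,-2.61871,3.33724],"ee":[0.14763,-0.06816,0.34616],"u":[-0.28088,3.07046,-0.25748]}
{"k":21,"\u03b8":[-0.3553,-1.30816,3.02338],"w":[-2.89261,-2.68203,2.9408],"ee":[0.14517,-0.06429,0.33581],"u":[-0.01039,2.83562,-0.05979]}
{"k":22,"\u03b8":[-0.41326,-1.36236,3.07828],"w":[-2.89344,-2.73115,2.53483],"ee":[0.14317,-0.06024,0.32626],"u":[0.29817,2.58017,0.13502]}
{"k":23,"\u03b8":[-0.47083,-1.4174,3.12501],"w":[-2.85605,-2.76457,2.12831],"ee":[0.14152,-0.056,0.31736],"u":[0.61989,2.31862,0.32126]}
{"k":24,"\u03b8":[-0.5273,-1.47293,3.16368],"w":[-2.78375,-2.78136,1.73101],"ee":[0.14008,-0.05161,0.30896],"u":[0.92348,2.06865,0.49313]}
{"k":25,"\u03b8":[-0.58202,-1.52863,3.19457],"w":[-2.68181,-2.78132,1.35298],"ee":[0.13874,-0.04714,0.30096],"u":[1.1809,1.84583,0.64588]}
{"k":26,"\u03b8":[-0.63446,-1.58417,3.21817],"w":[-2.55718,-2.76507,1.00353],"ee":[0.1374,-0.04269,0.29325],"u":[1.37489,1.65945,0.77675]}
{"k":27,"\u03b8":[-0.68426,-1.63922,3.23513],"w":[-2.41752,-2.73397,0.68992],"ee":[0.13601,-0.03834,0.28579],"u":[1.50096,1.51166,0.88538]}
{"k":28,"\u03b8":[-0.73118,-1.69352,3.24621],"w":[-2.27013,-2.68995,0.41639],"ee":[0.13452,-0.03419,0.27853],"u":[1.56462,1.39906,0.97341]}
{"k":29,"\u03b8":[-0.77514,-1.74683,3.25223],"w":[-2.12113,-2.63516,0.18396],"ee":[0.13291,-0.03031,0.27146],"u":[1.57677,1.31534,1.04376]}
{"k":30,"\u03b8":[-0.81614,-1.79895,3.254],"w":[-1.97666,-2.57146,-0.00426],"ee":[0.13121,-0.02674,0.26458],"u":[1.54836,1.25442,1.09769]}
{"k":31,"\u03b8":[-0.85443,-1.84971,3.25269],"w":[-1.84785,-2.49957,-0.12769],"ee":[0.12939,-0.02354,0.25791],"u":[1.48486,1.21368,1.12681]}
{"k":32,"\u03b8":[-0.89019,-1.89899,3.24913],"w":[-1.72397,-2.42281,-0.2318],"ee":[0.12745,-0.02074,0.25145],"u":[1.41112,1.17794,1.15363]}
{"k":33,"\u03b8":[-0.92354,-1.94669,3.24365],"w":[-1.60584,-2.34255,-0.31962],"ee":[0.12545,-0.01831,0.24523],"u":[1.33184,1.14509,1.17998]}
{"k":34,"\u03b8":[-0.9546,-1.99276,3.23657],"w":[-1.49485,-2.25993,-0.39161],"ee":[0.1234,-0.01623,0.23925],"u":[1.25012,1.11398,1.20616]}
{"k":35,"\u03b8":[-0.98351,-2.03716,3.22819],"w":[-1.3919,-2.17598,-0.44895],"ee":[0.12135,-0.01445,0.23351],"u":[1.16874,1.08357,1.23258]}
{"k":36,"\u03b8":[-1.01045,-2.07987,3.21881],"w":[-1.29749,-2.09158,-0.49323],"ee":[0.1193,-0.01297,0.22802],"u":[1.09001,1.05295,1.25962]}
{"k":37,"\u03b8":[-1.03559,-2.1209,3.20865],"w":[-1.21174,-2.00744,-0.52617],"ee":[0.11728,-0.01173,0.22277]}


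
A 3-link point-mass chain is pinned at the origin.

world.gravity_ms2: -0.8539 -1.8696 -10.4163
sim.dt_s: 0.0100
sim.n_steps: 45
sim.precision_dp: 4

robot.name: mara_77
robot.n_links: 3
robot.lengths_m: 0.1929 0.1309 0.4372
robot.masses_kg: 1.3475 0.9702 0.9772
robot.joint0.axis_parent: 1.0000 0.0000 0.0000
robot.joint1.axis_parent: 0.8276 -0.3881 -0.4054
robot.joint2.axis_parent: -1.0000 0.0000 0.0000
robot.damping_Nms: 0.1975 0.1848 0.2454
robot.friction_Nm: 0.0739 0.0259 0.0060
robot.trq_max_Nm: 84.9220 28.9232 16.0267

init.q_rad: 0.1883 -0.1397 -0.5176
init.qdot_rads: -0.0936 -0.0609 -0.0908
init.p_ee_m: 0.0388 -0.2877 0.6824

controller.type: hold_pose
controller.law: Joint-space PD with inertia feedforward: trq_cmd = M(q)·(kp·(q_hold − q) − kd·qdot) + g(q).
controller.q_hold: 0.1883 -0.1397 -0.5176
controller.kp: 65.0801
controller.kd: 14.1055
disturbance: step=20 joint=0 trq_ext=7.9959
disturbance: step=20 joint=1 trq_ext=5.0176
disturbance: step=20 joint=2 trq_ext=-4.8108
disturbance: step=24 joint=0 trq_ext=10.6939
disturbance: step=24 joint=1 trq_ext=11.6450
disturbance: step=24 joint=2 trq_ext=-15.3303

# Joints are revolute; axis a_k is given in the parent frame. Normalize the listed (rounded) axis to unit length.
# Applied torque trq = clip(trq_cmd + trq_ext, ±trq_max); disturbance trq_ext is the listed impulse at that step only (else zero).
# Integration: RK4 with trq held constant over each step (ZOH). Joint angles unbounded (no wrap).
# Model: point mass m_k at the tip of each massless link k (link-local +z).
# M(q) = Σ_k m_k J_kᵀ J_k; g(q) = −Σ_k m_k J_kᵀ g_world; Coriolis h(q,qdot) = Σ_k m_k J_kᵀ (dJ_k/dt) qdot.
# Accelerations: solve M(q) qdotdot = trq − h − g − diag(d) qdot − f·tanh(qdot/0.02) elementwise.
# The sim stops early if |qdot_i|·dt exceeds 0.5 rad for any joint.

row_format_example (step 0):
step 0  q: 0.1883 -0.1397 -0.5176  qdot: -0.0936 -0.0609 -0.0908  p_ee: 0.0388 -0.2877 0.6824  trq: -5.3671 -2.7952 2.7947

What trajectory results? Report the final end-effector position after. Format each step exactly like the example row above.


step 1  q: 0.1875 -0.1403 -0.5184  qdot: -0.0737 -0.0495 -0.0626  p_ee: 0.0390 -0.2872 0.6825  trq: -5.4505 -2.8443 2.8224
step 2  q: 0.1868 -0.1407 -0.5189  qdot: -0.0568 -0.0400 -0.0399  p_ee: 0.0391 -0.2867 0.6827  trq: -5.5279 -2.8896 2.8489
step 3  q: 0.1863 -0.1411 -0.5192  qdot: -0.0423 -0.0320 -0.0219  p_ee: 0.0392 -0.2863 0.6828  trq: -5.5994 -2.9312 2.8741
step 4  q: 0.1860 -0.1413 -0.5193  qdot: -0.0303 -0.0254 -0.0081  p_ee: 0.0393 -0.2860 0.6830  trq: -5.6651 -2.9694 2.8981
step 5  q: 0.1857 -0.1416 -0.5194  qdot: -0.0206 -0.0200 0.0014  p_ee: 0.0394 -0.2858 0.6831  trq: -5.7248 -3.0043 2.9209
step 6  q: 0.1855 -0.1417 -0.5193  qdot: -0.0133 -0.0155 0.0073  p_ee: 0.0394 -0.2856 0.6832  trq: -5.7781 -3.0359 2.9425
step 7  q: 0.1854 -0.1419 -0.5192  qdot: -0.0080 -0.0115 0.0103  p_ee: 0.0394 -0.2854 0.6832  trq: -5.8250 -3.0645 2.9627
step 8  q: 0.1854 -0.1420 -0.5191  qdot: -0.0044 -0.0080 0.0112  p_ee: 0.0395 -0.2853 0.6833  trq: -5.8661 -3.0903 2.9814
step 9  q: 0.1853 -0.1420 -0.5190  qdot: -0.0018 -0.0051 0.0107  p_ee: 0.0395 -0.2852 0.6833  trq: -5.9023 -3.1134 2.9985
step 10  q: 0.1853 -0.1421 -0.5189  qdot: 0.0000 -0.0026 0.0095  p_ee: 0.0395 -0.2851 0.6834  trq: -5.9344 -3.1340 3.0142
step 11  q: 0.1853 -0.1421 -0.5188  qdot: 0.0013 -0.0006 0.0078  p_ee: 0.0395 -0.2851 0.6834  trq: -5.9629 -3.1525 3.0284
step 12  q: 0.1854 -0.1421 -0.5187  qdot: 0.0023 0.0010 0.0060  p_ee: 0.0395 -0.2851 0.6834  trq: -5.9883 -3.1690 3.0413
step 13  q: 0.1854 -0.1421 -0.5187  qdot: 0.0031 0.0023 0.0043  p_ee: 0.0395 -0.2851 0.6834  trq: -6.0110 -3.1837 3.0529
step 14  q: 0.1854 -0.1421 -0.5187  qdot: 0.0037 0.0034 0.0026  p_ee: 0.0395 -0.2851 0.6834  trq: -6.0314 -3.1969 3.0634
step 15  q: 0.1855 -0.1420 -0.5186  qdot: 0.0041 0.0042 0.0012  p_ee: 0.0395 -0.2851 0.6834  trq: -6.0496 -3.2087 3.0728
step 16  q: 0.1855 -0.1420 -0.5186  qdot: 0.0045 0.0049 -0.0001  p_ee: 0.0394 -0.2852 0.6834  trq: -6.0659 -3.2193 3.0812
step 17  q: 0.1855 -0.1419 -0.5186  qdot: 0.0048 0.0054 -0.0012  p_ee: 0.0394 -0.2852 0.6833  trq: -6.0805 -3.2288 3.0887
step 18  q: 0.1856 -0.1419 -0.5187  qdot: 0.0050 0.0058 -0.0021  p_ee: 0.0394 -0.2853 0.6833  trq: -6.0935 -3.2372 3.0954
step 19  q: 0.1856 -0.1418 -0.5187  qdot: 0.0051 0.0062 -0.0028  p_ee: 0.0394 -0.2854 0.6833  trq: -6.1052 -3.2447 3.1014
step 20  q: 0.1857 -0.1417 -0.5187  qdot: 0.0052 0.0064 -0.0034  p_ee: 0.0394 -0.2855 0.6833  trq: 1.8804 1.7661 -1.7040
step 21  q: 0.1858 -0.1417 -0.5200  qdot: 0.0079 0.0090 -0.2528  p_ee: 0.0394 -0.2860 0.6829  trq: -7.2827 -3.9851 3.8051
step 22  q: 0.1859 -0.1416 -0.5223  qdot: 0.0114 0.0127 -0.2038  p_ee: 0.0394 -0.2869 0.6823  trq: -7.1830 -3.9249 3.7404
step 23  q: 0.1860 -0.1414 -0.5241  qdot: 0.0130 0.0149 -0.1638  p_ee: 0.0394 -0.2877 0.6818  trq: -7.0893 -3.8683 3.6816
step 24  q: 0.1861 -0.1413 -0.5256  qdot: 0.0135 0.0160 -0.1308  p_ee: 0.0393 -0.2884 0.6814  trq: 3.6919 7.8297 -11.7022
step 25  q: 0.1821 -0.1411 -0.5377  qdot: -0.8069 0.0287 -2.2567  p_ee: 0.0394 -0.2901 0.6795  trq: -8.4742 -5.4566 5.7804
step 26  q: 0.1749 -0.1407 -0.5578  qdot: -0.6315 0.0465 -1.7816  p_ee: 0.0395 -0.2927 0.6765  trq: -8.2528 -5.2628 5.5031
step 27  q: 0.1693 -0.1402 -0.5737  qdot: -0.4884 0.0553 -1.3932  p_ee: 0.0396 -0.2947 0.6740  trq: -8.0481 -5.0810 5.2552
step 28  q: 0.1650 -0.1396 -0.5860  qdot: -0.3714 0.0579 -1.0750  p_ee: 0.0395 -0.2964 0.6719  trq: -7.8594 -4.9113 5.0337
step 29  q: 0.1618 -0.1390 -0.5954  qdot: -0.2756 0.0559 -0.8139  p_ee: 0.0394 -0.2978 0.6703  trq: -7.6859 -4.7535 4.8355
step 30  q: 0.1594 -0.1385 -0.6025  qdot: -0.1973 0.0508 -0.5995  p_ee: 0.0394 -0.2989 0.6691  trq: -7.5268 -4.6073 4.6583
step 31  q: 0.1578 -0.1380 -0.6076  qdot: -0.1331 0.0437 -0.4235  p_ee: 0.0393 -0.2998 0.6681  trq: -7.3813 -4.4723 4.4997
step 32  q: 0.1567 -0.1376 -0.6111  qdot: -0.0807 0.0354 -0.2791  p_ee: 0.0392 -0.3004 0.6674  trq: -7.2483 -4.3480 4.3577
step 33  q: 0.1561 -0.1373 -0.6133  qdot: -0.0380 0.0267 -0.1609  p_ee: 0.0391 -0.3009 0.6669  trq: -7.1270 -4.2340 4.2305
step 34  q: 0.1559 -0.1371 -0.6144  qdot: -0.0048 0.0187 -0.0658  p_ee: 0.0391 -0.3013 0.6667  trq: -7.0137 -4.1298 4.1165
step 35  q: 0.1560 -0.1369 -0.6147  qdot: 0.0169 0.0135 0.0062  p_ee: 0.0390 -0.3015 0.6665  trq: -6.9000 -4.0350 4.0144
step 36  q: 0.1562 -0.1368 -0.6143  qdot: 0.0308 0.0094 0.0597  p_ee: 0.0390 -0.3016 0.6665  trq: -6.7911 -3.9489 3.9241
step 37  q: 0.1566 -0.1367 -0.6135  qdot: 0.0409 0.0059 0.1021  p_ee: 0.0390 -0.3016 0.6666  trq: -6.6910 -3.8710 3.8431
step 38  q: 0.1571 -0.1367 -0.6123  qdot: 0.0483 0.0028 0.1359  p_ee: 0.0389 -0.3015 0.6668  trq: -6.6001 -3.8006 3.7702
step 39  q: 0.1576 -0.1367 -0.6108  qdot: 0.0536 0.0003 0.1626  p_ee: 0.0389 -0.3013 0.6670  trq: -6.5178 -3.7371 3.7047
step 40  q: 0.1581 -0.1367 -0.6091  qdot: 0.0573 -0.0019 0.1834  p_ee: 0.0389 -0.3011 0.6673  trq: -6.4437 -3.6801 3.6458
step 41  q: 0.1587 -0.1367 -0.6072  qdot: 0.0596 -0.0037 0.1992  p_ee: 0.0389 -0.3008 0.6677  trq: -6.3769 -3.6288 3.5929
step 42  q: 0.1593 -0.1368 -0.6051  qdot: 0.0609 -0.0051 0.2109  p_ee: 0.0389 -0.3005 0.6680  trq: -6.3171 -3.5827 3.5454
step 43  q: 0.1599 -0.1368 -0.6030  qdot: 0.0614 -0.0063 0.2192  p_ee: 0.0389 -0.3001 0.6684  trq: -6.2636 -3.5415 3.5028
step 44  q: 0.1605 -0.1369 -0.6008  qdot: 0.0612 -0.0072 0.2245  p_ee: 0.0389 -0.2997 0.6688  trq: -6.2159 -3.5046 3.4645
step 45  q: 0.1611 -0.1370 -0.5985  qdot: 0.0605 -0.0078 0.2275  p_ee: 0.0389 -0.2993 0.6693
final p_ee position (m): 0.0389 -0.2993 0.6693
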